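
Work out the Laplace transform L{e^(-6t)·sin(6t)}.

L{e^(at)·sin(ωt)} = ω/((s-a)² + ω²), so L{e^(-6t)·sin(6t)} = 6/((s+6)² + 36)

Final answer: 6/((s+6)² + 36)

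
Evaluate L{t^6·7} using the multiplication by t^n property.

L{7} = 7/s. d^1/ds^1[1/s] = -1/s². d^2/ds^2[1/s] = 2/s^3. d^3/ds^3[1/s] = -6/s^4. d^4/ds^4[1/s] = 24/s^5. d^5/ds^5[1/s] = -120/s^6. d^6/ds^6[1/s] = 720/s^7. So L{t^6} = (-1)^{6}·720/s^7 = 720/s^7. Then L{t^6·7} = 7·720/s^7 = 5040/s^7

Final answer: 5040/s^7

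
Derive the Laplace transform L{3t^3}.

L{3t^3} = 3 · L{t^3} = 3 · 6/s^4 = 18/s^4

Final answer: 18/s^4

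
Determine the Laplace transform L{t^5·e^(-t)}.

L{t^n·e^(at)} = n!/(s-a)^(n+1), so L{t^5·e^(-t)} = 120/(s+1)^6

Final answer: 120/(s+1)^6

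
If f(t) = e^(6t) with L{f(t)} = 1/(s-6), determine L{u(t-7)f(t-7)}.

Time shift theorem: L{u(t-a)f(t-a)} = e^(-as)F(s). Here a=7, F(s) = 1/(s-6), so L{u(t-7)f(t-7)} = e^(-7s)·1/(s-6)

Final answer: e^(-7s)·1/(s-6)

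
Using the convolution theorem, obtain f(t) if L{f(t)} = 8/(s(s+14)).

8/(s(s+14)) = (8/s)·(1/(s+14)) = L{8}·L{e^(-14t)}. By convolution, f(t) = 8*e^(-14t) = ∫₀ᵗ 8·e^(-14τ) dτ = 8·(1 - e^(-14t))/14

Final answer: 8·(1 - e^(-14t))/14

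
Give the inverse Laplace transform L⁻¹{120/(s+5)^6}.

L⁻¹{n!/(s-a)^(n+1)} = t^n·e^(at), so L⁻¹{120/(s+5)^6} = t^5·e^(-5t)

Final answer: t^5·e^(-5t)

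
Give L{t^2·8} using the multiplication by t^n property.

L{8} = 8/s. d^1/ds^1[1/s] = -1/s². d^2/ds^2[1/s] = 2/s^3. So L{t^2} = (-1)^{2}·2/s^3 = 2/s^3. Then L{t^2·8} = 8·2/s^3 = 16/s^3

Final answer: 16/s^3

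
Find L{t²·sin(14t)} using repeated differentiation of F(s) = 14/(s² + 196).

F(s) = 14/(s² + 196). F'(s) = -28s/(s² + 196)². F''(s) = -28(196 - 3s²)/(s² + 196)³ = (84s² - 5488)/(s² + 196)³. So L{t²·sin(14t)} = (-1)² F''(s) = (84s² - 5488)/(s² + 196)³

Final answer: (84s² - 5488)/(s² + 196)³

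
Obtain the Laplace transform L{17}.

L{17} = 17 · L{1} = 17/s

Final answer: 17/s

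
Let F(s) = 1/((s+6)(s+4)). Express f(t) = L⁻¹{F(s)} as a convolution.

1/((s+6)(s+4)) = (1/(s+6))·(1/(s+4)) = L{e^(-6t)}·L{e^(-4t)}. So f(t) = e^(-6t)*e^(-4t) = ∫₀ᵗ e^(-6τ)·e^(-4(t-τ)) dτ

Final answer: ∫₀ᵗ e^(-6τ)·e^(-4(t-τ)) dτ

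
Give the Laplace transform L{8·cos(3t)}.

L{cos(ωt)} = s/(s² + ω²), so L{cos(3t)} = s/(s² + 9). Then L{8·cos(3t)} = 8·s/(s² + 9) = 8s/(s² + 9)

Final answer: 8s/(s² + 9)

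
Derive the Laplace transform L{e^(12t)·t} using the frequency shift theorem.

L{e^(at)·t^n} = n!/(s-a)^(n+1), so L{e^(12t)·t} = 1/(s-12)^2

Final answer: 1/(s-12)^2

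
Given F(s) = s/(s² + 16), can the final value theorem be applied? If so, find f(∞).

The final value theorem requires all poles of sF(s) in the left half-plane. sF(s) = s²/(s² + 16) has poles at s = ±4i (imaginary axis). Theorem does NOT apply (oscillatory system).

Final answer: Not applicable (oscillatory)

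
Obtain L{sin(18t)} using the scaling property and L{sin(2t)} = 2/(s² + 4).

Using L{f(at)} = (1/a)F(s/a) with a=9: L{sin(18t)} = (1/9) · 2/((s/9)² + 4) = (1/9) · 2·81/(s² + 324) = 18/(s² + 324)

Final answer: 18/(s² + 324)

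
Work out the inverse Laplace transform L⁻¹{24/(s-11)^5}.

L⁻¹{n!/(s-a)^(n+1)} = t^n·e^(at) with n=4, a=11. So L⁻¹{24/(s-11)^5} = t^4·e^(11t)

Final answer: t^4·e^(11t)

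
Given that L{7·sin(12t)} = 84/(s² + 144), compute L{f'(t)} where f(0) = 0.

L{f'(t)} = s·F(s) - f(0) = s·84/(s² + 144) - 0 = 84s/(s² + 144)

Final answer: 84s/(s² + 144)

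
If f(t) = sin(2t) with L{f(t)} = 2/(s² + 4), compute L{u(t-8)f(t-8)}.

Time shift theorem: L{u(t-a)f(t-a)} = e^(-as)F(s). Here a=8, F(s) = 2/(s² + 4), so L{u(t-8)f(t-8)} = e^(-8s)·2/(s² + 4)

Final answer: e^(-8s)·2/(s² + 4)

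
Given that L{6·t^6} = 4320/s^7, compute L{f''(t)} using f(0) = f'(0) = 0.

L{f''(t)} = s²F(s) - sf(0) - f'(0) = s²·4320/s^7 - 0 - 0 = 4320/s^5

Final answer: 4320/s^5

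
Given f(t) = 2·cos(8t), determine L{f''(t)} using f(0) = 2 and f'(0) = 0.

F(s) = 2s/(s² + 64). L{f''(t)} = s²F(s) - sf(0) - f'(0) = 2s³/(s² + 64) - 2s = (2s³ - 2s(s² + 64))/(s² + 64) = -128s/(s² + 64)

Final answer: -128s/(s² + 64)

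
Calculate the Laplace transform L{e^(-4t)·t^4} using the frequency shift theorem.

L{e^(at)·t^n} = n!/(s-a)^(n+1), so L{e^(-4t)·t^4} = 24/(s+4)^5

Final answer: 24/(s+4)^5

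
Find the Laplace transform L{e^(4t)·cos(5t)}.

L{e^(at)·cos(ωt)} = (s-a)/((s-a)² + ω²), so L{e^(4t)·cos(5t)} = (s-4)/((s-4)² + 25)

Final answer: (s-4)/((s-4)² + 25)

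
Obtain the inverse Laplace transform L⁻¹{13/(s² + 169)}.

L⁻¹{13/(s² + 169)} = sin(13t)

Final answer: sin(13t)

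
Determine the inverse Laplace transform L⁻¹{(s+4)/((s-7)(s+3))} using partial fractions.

Using partial fractions, f(t) = (11e^(7t) - e^(-3t))/10

Final answer: (11e^(7t) - e^(-3t))/10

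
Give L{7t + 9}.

L{7t + 9} = 7·L{t} + 9·L{1} = 7/s² + 9/s

Final answer: 7/s² + 9/s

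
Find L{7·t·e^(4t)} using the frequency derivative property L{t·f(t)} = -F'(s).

L{e^(4t)} = 1/(s-4). By frequency derivative: L{t·e^(4t)} = -d/ds[1/(s-4)] = -(-1)/(s-4)² = 1/(s-4)². Then L{7·t·e^(4t)} = 7·1/(s-4)² = 7/(s-4)²

Final answer: 7/(s-4)²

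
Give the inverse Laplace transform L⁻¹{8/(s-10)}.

L⁻¹{1/(s-a)} = e^(at), so L⁻¹{1/(s-10)} = e^(10t), and L⁻¹{8/(s-10)} = 8·e^(10t)

Final answer: 8·e^(10t)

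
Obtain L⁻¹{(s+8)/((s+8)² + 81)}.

Using frequency shift: L⁻¹{(s-a)/((s-a)² + b²)} = e^(at)cos(bt). Here a=-8, b=9

Final answer: e^(-8t)·cos(9t)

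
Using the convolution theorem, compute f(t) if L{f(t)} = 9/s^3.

9/s^3 = (9/s)·(1/s^2) = L{9}·L{t}. By convolution, f(t) = 9*t = ∫₀ᵗ 9·τ dτ = 9·t²/2

Final answer: 9·t²/2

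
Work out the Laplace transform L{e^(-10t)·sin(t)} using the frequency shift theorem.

Frequency shift: L{e^(at)f(t)} = F(s-a). L{e^(-10t)·sin(t)} = 1/((s+10)² + 1)

Final answer: 1/((s+10)² + 1)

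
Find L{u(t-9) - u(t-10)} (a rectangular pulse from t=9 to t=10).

L{u(t-a)} = e^(-as)/s. L{u(t-9) - u(t-10)} = (e^(-9s) - e^(-10s))/s

Final answer: (e^(-9s) - e^(-10s))/s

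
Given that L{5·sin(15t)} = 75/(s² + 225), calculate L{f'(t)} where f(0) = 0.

L{f'(t)} = s·F(s) - f(0) = s·75/(s² + 225) - 0 = 75s/(s² + 225)

Final answer: 75s/(s² + 225)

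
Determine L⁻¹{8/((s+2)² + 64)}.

Form: b/((s-a)² + b²) → e^(at)sin(bt). With a=-2, b=8

Final answer: e^(-2t)·sin(8t)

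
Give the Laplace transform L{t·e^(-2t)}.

L{t^n·e^(at)} = n!/(s-a)^(n+1), so L{t·e^(-2t)} = 1/(s+2)^2

Final answer: 1/(s+2)^2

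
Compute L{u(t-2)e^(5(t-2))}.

u(t-a)f(t-a) with f(t)=e^(5t). L{e^(5t)} = 1/(s-5). By time shift: e^(-2s)/(s-5)

Final answer: e^(-2s)/(s-5)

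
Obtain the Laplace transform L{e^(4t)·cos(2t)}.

L{e^(at)·cos(ωt)} = (s-a)/((s-a)² + ω²), so L{e^(4t)·cos(2t)} = (s-4)/((s-4)² + 4)

Final answer: (s-4)/((s-4)² + 4)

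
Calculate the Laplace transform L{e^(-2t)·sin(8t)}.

L{e^(at)·sin(ωt)} = ω/((s-a)² + ω²), so L{e^(-2t)·sin(8t)} = 8/((s+2)² + 64)

Final answer: 8/((s+2)² + 64)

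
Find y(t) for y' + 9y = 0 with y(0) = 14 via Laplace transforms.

L{y'} + 9L{y} = 0. sY - 14 + 9Y = 0. Y(s+9) = 14. Y = 14/(s+9)

Final answer: y(t) = 14e^(-9t)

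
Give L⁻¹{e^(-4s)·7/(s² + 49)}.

L⁻¹{7/(s² + 49)} = sin(7t). By the time shift theorem, L⁻¹{e^(-as)F(s)} = u(t-a)f(t-a) with a=4, so L⁻¹{e^(-4s)·7/(s² + 49)} = u(t-4)·sin(7(t-4))

Final answer: u(t-4)·sin(7(t-4))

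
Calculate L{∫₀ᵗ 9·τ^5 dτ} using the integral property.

L{∫₀ᵗ f(τ)dτ} = F(s)/s with f(t) = 9t^5. F(s) = 1080/s^6, so L{∫₀ᵗ 9·τ^5 dτ} = (1080/s^6)/s = 1080/s^7. (Check: ∫₀ᵗ 9·τ^5 dτ = 9t^6/6.)

Final answer: 1080/s^7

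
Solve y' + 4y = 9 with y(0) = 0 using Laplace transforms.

sY + 4Y = 9/s. Y = 9/(s(s+4)). Partial fractions: Y = 9/4/s - 9/4/(s+4)

Final answer: y(t) = 9/4(1 - e^(-4t))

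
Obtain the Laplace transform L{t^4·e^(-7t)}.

L{t^n·e^(at)} = n!/(s-a)^(n+1), so L{t^4·e^(-7t)} = 24/(s+7)^5

Final answer: 24/(s+7)^5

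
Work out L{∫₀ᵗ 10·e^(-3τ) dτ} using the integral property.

L{∫₀ᵗ f(τ)dτ} = F(s)/s with F(s) = 10/(s+3), so L{∫₀ᵗ 10·e^(-3τ) dτ} = 10/(s(s+3))

Final answer: 10/(s(s+3))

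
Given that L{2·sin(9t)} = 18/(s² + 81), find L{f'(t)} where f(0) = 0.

L{f'(t)} = s·F(s) - f(0) = s·18/(s² + 81) - 0 = 18s/(s² + 81)

Final answer: 18s/(s² + 81)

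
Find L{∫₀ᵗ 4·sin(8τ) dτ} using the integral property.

L{∫₀ᵗ f(τ)dτ} = F(s)/s with F(s) = 32/(s² + 64), so the result is (32/(s² + 64))/s = 32/(s(s² + 64))

Final answer: 32/(s(s² + 64))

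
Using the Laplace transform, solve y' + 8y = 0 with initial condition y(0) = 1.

L{y'} + 8L{y} = 0. sY - 1 + 8Y = 0. Y(s+8) = 1. Y = 1/(s+8)

Final answer: y(t) = e^(-8t)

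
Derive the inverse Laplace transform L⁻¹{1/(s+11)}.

L⁻¹{1/(s-a)} = e^(at), so L⁻¹{1/(s+11)} = e^(-11t)

Final answer: e^(-11t)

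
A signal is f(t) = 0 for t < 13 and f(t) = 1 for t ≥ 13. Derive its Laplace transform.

f(t) = u(t-13). L{u(t-13)} = e^(-13s)/s, so L{f(t)} = e^(-13s)/s

Final answer: e^(-13s)/s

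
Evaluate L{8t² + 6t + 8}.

L{8t² + 6t + 8} = 8·2/s³ + 6/s² + 8/s = 16/s³ + 6/s² + 8/s

Final answer: 16/s³ + 6/s² + 8/s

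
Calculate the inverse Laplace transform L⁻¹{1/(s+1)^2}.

L⁻¹{n!/(s-a)^(n+1)} = t^n·e^(at), so L⁻¹{1/(s+1)^2} = t·e^(-t)

Final answer: t·e^(-t)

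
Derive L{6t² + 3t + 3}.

L{6t² + 3t + 3} = 6·2/s³ + 3/s² + 3/s = 12/s³ + 3/s² + 3/s

Final answer: 12/s³ + 3/s² + 3/s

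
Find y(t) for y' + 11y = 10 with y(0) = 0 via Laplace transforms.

sY + 11Y = 10/s. Y = 10/(s(s+11)). Partial fractions: Y = 10/11/s - 10/11/(s+11)

Final answer: y(t) = 10/11(1 - e^(-11t))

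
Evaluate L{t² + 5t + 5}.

L{t² + 5t + 5} = 2/s³ + 5/s² + 5/s = 2/s³ + 5/s² + 5/s

Final answer: 2/s³ + 5/s² + 5/s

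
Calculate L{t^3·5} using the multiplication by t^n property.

L{5} = 5/s. d^1/ds^1[1/s] = -1/s². d^2/ds^2[1/s] = 2/s^3. d^3/ds^3[1/s] = -6/s^4. So L{t^3} = (-1)^{3}·-6/s^4 = 6/s^4. Then L{t^3·5} = 5·6/s^4 = 30/s^4

Final answer: 30/s^4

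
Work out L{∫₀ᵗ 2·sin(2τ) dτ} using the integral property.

L{∫₀ᵗ f(τ)dτ} = F(s)/s with F(s) = 4/(s² + 4), so the result is (4/(s² + 4))/s = 4/(s(s² + 4))

Final answer: 4/(s(s² + 4))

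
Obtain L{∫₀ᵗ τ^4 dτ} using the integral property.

L{∫₀ᵗ f(τ)dτ} = F(s)/s with f(t) = t^4. F(s) = 24/s^5, so L{∫₀ᵗ τ^4 dτ} = (24/s^5)/s = 24/s^6. (Check: ∫₀ᵗ τ^4 dτ = t^5/5.)

Final answer: 24/s^6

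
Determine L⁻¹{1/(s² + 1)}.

This is the form c·a/(s² + a²) with a = 1. L⁻¹ = sin(t)

Final answer: sin(t)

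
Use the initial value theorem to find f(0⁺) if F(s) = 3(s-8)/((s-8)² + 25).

f(0⁺) = lim_{s→∞} sF(s) = lim_{s→∞} 3s(s-8)/((s-8)² + 25) = 3

Final answer: 3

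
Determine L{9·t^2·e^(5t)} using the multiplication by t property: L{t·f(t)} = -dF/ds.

Using L{t^n·e^(at)} = n!/(s-a)^(n+1), L{t^2·e^(5t)} = 2/(s-5)^3, so L{9·t^2·e^(5t)} = 9·2/(s-5)^3 = 18/(s-5)^3

Final answer: 18/(s-5)^3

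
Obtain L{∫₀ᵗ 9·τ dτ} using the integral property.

L{∫₀ᵗ f(τ)dτ} = F(s)/s with f(t) = 9t. F(s) = 9/s^2, so L{∫₀ᵗ 9·τ dτ} = (9/s^2)/s = 9/s^3. (Check: ∫₀ᵗ 9·τ dτ = 9t^2/2.)

Final answer: 9/s^3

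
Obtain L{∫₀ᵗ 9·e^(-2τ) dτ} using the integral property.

L{∫₀ᵗ f(τ)dτ} = F(s)/s with F(s) = 9/(s+2), so L{∫₀ᵗ 9·e^(-2τ) dτ} = 9/(s(s+2))

Final answer: 9/(s(s+2))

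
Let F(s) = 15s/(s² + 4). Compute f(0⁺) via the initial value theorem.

f(0⁺) = lim_{s→∞} s·15s/(s² + 4) = lim_{s→∞} 15s²/(s² + 4) = 15

Final answer: 15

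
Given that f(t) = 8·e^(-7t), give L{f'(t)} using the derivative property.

f(0) = 8, F(s) = 8/(s+7). L{f'(t)} = s·F(s) - f(0) = 8s/(s+7) - 8 = (8s - 8(s+7))/(s+7) = -56/(s+7)

Final answer: -56/(s+7)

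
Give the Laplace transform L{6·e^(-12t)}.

L{e^(at)} = 1/(s-a), so L{e^(-12t)} = 1/(s+12). Then L{6·e^(-12t)} = 6/(s+12)

Final answer: 6/(s+12)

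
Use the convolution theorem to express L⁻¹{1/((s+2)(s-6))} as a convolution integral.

1/((s+2)(s-6)) = (1/(s+2))·(1/(s-6)) = L{e^(-2t)}·L{e^(6t)}. So f(t) = e^(-2t)*e^(6t) = ∫₀ᵗ e^(-2τ)·e^(6(t-τ)) dτ

Final answer: ∫₀ᵗ e^(-2τ)·e^(6(t-τ)) dτ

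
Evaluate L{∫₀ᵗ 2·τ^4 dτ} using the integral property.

L{∫₀ᵗ f(τ)dτ} = F(s)/s with f(t) = 2t^4. F(s) = 48/s^5, so L{∫₀ᵗ 2·τ^4 dτ} = (48/s^5)/s = 48/s^6. (Check: ∫₀ᵗ 2·τ^4 dτ = 2t^5/5.)

Final answer: 48/s^6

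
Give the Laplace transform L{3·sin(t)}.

L{sin(ωt)} = ω/(s² + ω²), so L{sin(t)} = 1/(s² + 1). Then L{3·sin(t)} = 3·1/(s² + 1) = 3/(s² + 1)

Final answer: 3/(s² + 1)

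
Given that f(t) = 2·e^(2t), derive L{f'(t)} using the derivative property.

f(0) = 2, F(s) = 2/(s-2). L{f'(t)} = s·F(s) - f(0) = 2s/(s-2) - 2 = (2s - 2(s-2))/(s-2) = 4/(s-2)

Final answer: 4/(s-2)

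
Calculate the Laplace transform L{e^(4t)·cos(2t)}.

L{e^(at)·cos(ωt)} = (s-a)/((s-a)² + ω²), so L{e^(4t)·cos(2t)} = (s-4)/((s-4)² + 4)

Final answer: (s-4)/((s-4)² + 4)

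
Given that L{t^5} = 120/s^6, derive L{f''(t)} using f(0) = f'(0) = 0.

L{f''(t)} = s²F(s) - sf(0) - f'(0) = s²·120/s^6 - 0 - 0 = 120/s^4

Final answer: 120/s^4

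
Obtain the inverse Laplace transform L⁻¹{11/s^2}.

L⁻¹{n!/s^(n+1)} = t^n with n=1. So L⁻¹{1/s^2} = t, and L⁻¹{11/s^2} = (11/1)·t = 11·t

Final answer: 11·t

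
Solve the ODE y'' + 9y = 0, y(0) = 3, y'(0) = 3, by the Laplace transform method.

L{y''} + 9L{y} = 0. s²Y - 3s - 3 + 9Y = 0. Y(s² + 9) = 3s + 3. Y = (3s + 3)/(s² + 9). Inverting: y(t) = 3cos(3t) + sin(3t)

Final answer: y(t) = 3cos(3t) + sin(3t)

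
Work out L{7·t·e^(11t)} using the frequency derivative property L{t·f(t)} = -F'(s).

L{e^(11t)} = 1/(s-11). By frequency derivative: L{t·e^(11t)} = -d/ds[1/(s-11)] = -(-1)/(s-11)² = 1/(s-11)². Then L{7·t·e^(11t)} = 7·1/(s-11)² = 7/(s-11)²

Final answer: 7/(s-11)²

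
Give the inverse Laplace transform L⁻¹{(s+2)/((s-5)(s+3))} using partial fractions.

Using partial fractions, f(t) = (7e^(5t) + e^(-3t))/8

Final answer: (7e^(5t) + e^(-3t))/8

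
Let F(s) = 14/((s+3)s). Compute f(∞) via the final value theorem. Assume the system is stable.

f(∞) = lim_{s→0} sF(s) = lim_{s→0} 14/(s+3) = 14/3

Final answer: 14/3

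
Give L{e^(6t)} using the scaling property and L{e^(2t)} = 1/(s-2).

Using L{f(at)} = (1/a)F(s/a) with a=3 and f(t) = e^(2t): L{e^(6t)} = (1/3) · 1/((s/3)-2) = (1/3) · 3/(s-6) = 1/(s-6)

Final answer: 1/(s-6)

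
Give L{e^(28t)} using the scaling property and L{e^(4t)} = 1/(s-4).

Using L{f(at)} = (1/a)F(s/a) with a=7 and f(t) = e^(4t): L{e^(28t)} = (1/7) · 1/((s/7)-4) = (1/7) · 7/(s-28) = 1/(s-28)

Final answer: 1/(s-28)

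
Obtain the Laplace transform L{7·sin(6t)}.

L{sin(ωt)} = ω/(s² + ω²), so L{sin(6t)} = 6/(s² + 36). Then L{7·sin(6t)} = 7·6/(s² + 36) = 42/(s² + 36)

Final answer: 42/(s² + 36)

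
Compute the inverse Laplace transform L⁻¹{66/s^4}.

L⁻¹{n!/s^(n+1)} = t^n with n=3. So L⁻¹{6/s^4} = t^3, and L⁻¹{66/s^4} = (66/6)·t^3 = 11·t^3

Final answer: 11·t^3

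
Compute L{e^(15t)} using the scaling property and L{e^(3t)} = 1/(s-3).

Using L{f(at)} = (1/a)F(s/a) with a=5 and f(t) = e^(3t): L{e^(15t)} = (1/5) · 1/((s/5)-3) = (1/5) · 5/(s-15) = 1/(s-15)

Final answer: 1/(s-15)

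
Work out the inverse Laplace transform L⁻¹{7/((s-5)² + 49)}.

Using frequency shift, L⁻¹{7/((s-5)² + 49)} = e^(5t)·sin(7t)

Final answer: e^(5t)·sin(7t)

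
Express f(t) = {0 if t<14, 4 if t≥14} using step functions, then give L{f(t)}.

f(t) = 4·u(t-14). L{u(t-14)} = e^(-14s)/s, so L{f(t)} = 4·e^(-14s)/s

Final answer: 4·e^(-14s)/s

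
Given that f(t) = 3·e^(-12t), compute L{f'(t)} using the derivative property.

f(0) = 3, F(s) = 3/(s+12). L{f'(t)} = s·F(s) - f(0) = 3s/(s+12) - 3 = (3s - 3(s+12))/(s+12) = -36/(s+12)

Final answer: -36/(s+12)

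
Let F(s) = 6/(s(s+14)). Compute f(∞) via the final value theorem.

f(∞) = lim_{s→0} s·6/(s(s+14)) = lim_{s→0} 6/(s+14) = 6/14 = 3/7

Final answer: 3/7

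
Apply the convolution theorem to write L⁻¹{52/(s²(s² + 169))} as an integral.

52/(s²(s² + 169)) = (1/s²)·(52/(s² + 169)) = L{t}·L{4·sin(13t)}. So f(t) = t*(4·sin(13t)) = ∫₀ᵗ 4τ·sin(13(t-τ)) dτ

Final answer: ∫₀ᵗ 4τ·sin(13(t-τ)) dτ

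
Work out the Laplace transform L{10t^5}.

L{10t^5} = 10 · L{t^5} = 10 · 120/s^6 = 1200/s^6

Final answer: 1200/s^6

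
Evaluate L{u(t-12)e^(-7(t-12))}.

u(t-a)f(t-a) with f(t)=e^(-7t). L{e^(-7t)} = 1/(s+7). By time shift: e^(-12s)/(s+7)

Final answer: e^(-12s)/(s+7)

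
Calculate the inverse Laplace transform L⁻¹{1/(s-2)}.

L⁻¹{1/(s-a)} = e^(at), so L⁻¹{1/(s-2)} = e^(2t)

Final answer: e^(2t)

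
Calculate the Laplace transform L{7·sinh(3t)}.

L{sinh(ωt)} = ω/(s² - ω²), so L{sinh(3t)} = 3/(s² - 9). Then L{7·sinh(3t)} = 7·3/(s² - 9) = 21/(s² - 9)

Final answer: 21/(s² - 9)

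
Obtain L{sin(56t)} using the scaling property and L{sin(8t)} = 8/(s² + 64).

Using L{f(at)} = (1/a)F(s/a) with a=7: L{sin(56t)} = (1/7) · 8/((s/7)² + 64) = (1/7) · 8·49/(s² + 3136) = 56/(s² + 3136)

Final answer: 56/(s² + 3136)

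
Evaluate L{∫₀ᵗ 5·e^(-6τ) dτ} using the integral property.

L{∫₀ᵗ f(τ)dτ} = F(s)/s with F(s) = 5/(s+6), so L{∫₀ᵗ 5·e^(-6τ) dτ} = 5/(s(s+6))

Final answer: 5/(s(s+6))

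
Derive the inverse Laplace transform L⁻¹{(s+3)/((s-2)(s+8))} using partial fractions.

Using partial fractions, f(t) = (5e^(2t) + 5e^(-8t))/10

Final answer: (5e^(2t) + 5e^(-8t))/10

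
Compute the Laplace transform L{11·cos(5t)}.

L{cos(ωt)} = s/(s² + ω²), so L{cos(5t)} = s/(s² + 25). Then L{11·cos(5t)} = 11·s/(s² + 25) = 11s/(s² + 25)

Final answer: 11s/(s² + 25)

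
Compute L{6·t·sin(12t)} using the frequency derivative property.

L{sin(12t)} = 12/(s² + 144). By L{t·f(t)} = -F'(s): -d/ds[12/(s² + 144)] = -(12)·(-2s)/(s² + 144)² = 24s/(s² + 144)². Then L{6·t·sin(12t)} = 6·24s/(s² + 144)² = 144s/(s² + 144)²

Final answer: 144s/(s² + 144)²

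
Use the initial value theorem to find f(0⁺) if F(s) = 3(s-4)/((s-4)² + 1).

f(0⁺) = lim_{s→∞} sF(s) = lim_{s→∞} 3s(s-4)/((s-4)² + 1) = 3

Final answer: 3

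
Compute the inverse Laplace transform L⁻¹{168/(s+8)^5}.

L⁻¹{n!/(s-a)^(n+1)} = t^n·e^(at) with n=4, a=-8. So L⁻¹{24/(s+8)^5} = t^4·e^(-8t), and L⁻¹{168/(s+8)^5} = (168/24)·t^4·e^(-8t) = 7·t^4·e^(-8t)

Final answer: 7·t^4·e^(-8t)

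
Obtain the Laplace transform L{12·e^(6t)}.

L{e^(at)} = 1/(s-a), so L{e^(6t)} = 1/(s-6). Then L{12·e^(6t)} = 12/(s-6)

Final answer: 12/(s-6)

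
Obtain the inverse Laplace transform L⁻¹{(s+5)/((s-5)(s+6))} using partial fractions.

Using partial fractions, f(t) = (10e^(5t) + e^(-6t))/11

Final answer: (10e^(5t) + e^(-6t))/11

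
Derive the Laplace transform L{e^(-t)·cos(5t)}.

L{e^(at)·cos(ωt)} = (s-a)/((s-a)² + ω²), so L{e^(-t)·cos(5t)} = (s+1)/((s+1)² + 25)

Final answer: (s+1)/((s+1)² + 25)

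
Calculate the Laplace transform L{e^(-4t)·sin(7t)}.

L{e^(at)·sin(ωt)} = ω/((s-a)² + ω²), so L{e^(-4t)·sin(7t)} = 7/((s+4)² + 49)

Final answer: 7/((s+4)² + 49)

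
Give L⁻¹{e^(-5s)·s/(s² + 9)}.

L⁻¹{s/(s² + 9)} = cos(3t). By the time shift theorem, L⁻¹{e^(-as)F(s)} = u(t-a)f(t-a) with a=5, so L⁻¹{e^(-5s)·s/(s² + 9)} = u(t-5)·cos(3(t-5))

Final answer: u(t-5)·cos(3(t-5))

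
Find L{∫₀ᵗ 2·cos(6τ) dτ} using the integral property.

L{∫₀ᵗ f(τ)dτ} = F(s)/s with F(s) = 2s/(s² + 36), so the result is (2s/(s² + 36))/s = 2/(s² + 36)

Final answer: 2/(s² + 36)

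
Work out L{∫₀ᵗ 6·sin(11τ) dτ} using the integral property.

L{∫₀ᵗ f(τ)dτ} = F(s)/s with F(s) = 66/(s² + 121), so the result is (66/(s² + 121))/s = 66/(s(s² + 121))

Final answer: 66/(s(s² + 121))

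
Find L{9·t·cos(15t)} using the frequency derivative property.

L{cos(15t)} = s/(s² + 225). Derivative: d/ds[s/(s² + 225)] = [(s² + 225) - s·2s]/(s² + 225)² = (225 - s²)/(s² + 225)². So L{t·cos(15t)} = -F'(s) = (s² - 225)/(s² + 225)². Then L{9·t·cos(15t)} = 9·(s² - 225)/(s² + 225)²

Final answer: 9·(s² - 225)/(s² + 225)²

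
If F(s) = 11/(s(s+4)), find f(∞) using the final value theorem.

f(∞) = lim_{s→0} s·11/(s(s+4)) = lim_{s→0} 11/(s+4) = 11/4 = 11/4

Final answer: 11/4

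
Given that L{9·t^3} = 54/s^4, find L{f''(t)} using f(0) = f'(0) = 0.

L{f''(t)} = s²F(s) - sf(0) - f'(0) = s²·54/s^4 - 0 - 0 = 54/s^2

Final answer: 54/s^2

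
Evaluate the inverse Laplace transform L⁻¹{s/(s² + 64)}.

L⁻¹{s/(s² + 64)} = cos(8t)

Final answer: cos(8t)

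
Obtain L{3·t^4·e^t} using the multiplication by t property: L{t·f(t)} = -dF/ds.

Using L{t^n·e^(at)} = n!/(s-a)^(n+1), L{t^4·e^t} = 24/(s-1)^5, so L{3·t^4·e^t} = 3·24/(s-1)^5 = 72/(s-1)^5

Final answer: 72/(s-1)^5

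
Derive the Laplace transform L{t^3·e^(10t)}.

L{t^n·e^(at)} = n!/(s-a)^(n+1), so L{t^3·e^(10t)} = 6/(s-10)^4

Final answer: 6/(s-10)^4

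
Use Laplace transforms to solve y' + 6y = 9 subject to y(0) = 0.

sY + 6Y = 9/s. Y = 9/(s(s+6)). Partial fractions: Y = 3/2/s - 3/2/(s+6)

Final answer: y(t) = 3/2(1 - e^(-6t))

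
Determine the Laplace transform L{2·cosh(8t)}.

L{cosh(ωt)} = s/(s² - ω²), so L{cosh(8t)} = s/(s² - 64). Then L{2·cosh(8t)} = 2·s/(s² - 64) = 2s/(s² - 64)

Final answer: 2s/(s² - 64)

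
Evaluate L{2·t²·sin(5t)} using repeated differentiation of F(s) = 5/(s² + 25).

F(s) = 5/(s² + 25). F'(s) = -10s/(s² + 25)². F''(s) = -10(25 - 3s²)/(s² + 25)³ = (30s² - 250)/(s² + 25)³. So L{t²·sin(5t)} = (-1)² F''(s) = (30s² - 250)/(s² + 25)³. Then L{2·t²·sin(5t)} = 2·(30s² - 250)/(s² + 25)³ = (60s² - 500)/(s² + 25)³

Final answer: (60s² - 500)/(s² + 25)³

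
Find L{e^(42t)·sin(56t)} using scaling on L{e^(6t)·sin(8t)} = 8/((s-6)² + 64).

Scaling with a=7: L{e^(42t)·sin(56t)} = (1/7) · 8/((s/7-6)² + 64). Simplifying: 56/((s-42)² + 3136)

Final answer: 56/((s-42)² + 3136)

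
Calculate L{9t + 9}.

L{9t + 9} = 9·L{t} + 9·L{1} = 9/s² + 9/s

Final answer: 9/s² + 9/s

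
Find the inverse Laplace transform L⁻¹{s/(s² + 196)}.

L⁻¹{s/(s² + 196)} = cos(14t)

Final answer: cos(14t)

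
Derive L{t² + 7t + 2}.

L{t² + 7t + 2} = 2/s³ + 7/s² + 2/s = 2/s³ + 7/s² + 2/s

Final answer: 2/s³ + 7/s² + 2/s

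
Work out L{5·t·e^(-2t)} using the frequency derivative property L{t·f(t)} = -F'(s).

L{e^(-2t)} = 1/(s+2). By frequency derivative: L{t·e^(-2t)} = -d/ds[1/(s+2)] = -(-1)/(s+2)² = 1/(s+2)². Then L{5·t·e^(-2t)} = 5·1/(s+2)² = 5/(s+2)²

Final answer: 5/(s+2)²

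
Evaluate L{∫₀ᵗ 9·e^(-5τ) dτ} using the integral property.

L{∫₀ᵗ f(τ)dτ} = F(s)/s with F(s) = 9/(s+5), so L{∫₀ᵗ 9·e^(-5τ) dτ} = 9/(s(s+5))

Final answer: 9/(s(s+5))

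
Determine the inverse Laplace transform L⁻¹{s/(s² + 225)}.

L⁻¹{s/(s² + 225)} = cos(15t)

Final answer: cos(15t)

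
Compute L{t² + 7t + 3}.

L{t² + 7t + 3} = 2/s³ + 7/s² + 3/s = 2/s³ + 7/s² + 3/s

Final answer: 2/s³ + 7/s² + 3/s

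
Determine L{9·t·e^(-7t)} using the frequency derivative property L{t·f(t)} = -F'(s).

L{e^(-7t)} = 1/(s+7). By frequency derivative: L{t·e^(-7t)} = -d/ds[1/(s+7)] = -(-1)/(s+7)² = 1/(s+7)². Then L{9·t·e^(-7t)} = 9·1/(s+7)² = 9/(s+7)²

Final answer: 9/(s+7)²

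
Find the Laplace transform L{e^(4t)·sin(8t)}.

L{e^(at)·sin(ωt)} = ω/((s-a)² + ω²), so L{e^(4t)·sin(8t)} = 8/((s-4)² + 64)

Final answer: 8/((s-4)² + 64)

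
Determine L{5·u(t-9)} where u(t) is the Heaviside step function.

L{u(t-a)} = e^(-as)/s. Here a=9, so L{u(t-9)} = e^(-9s)/s, and L{5·u(t-9)} = 5·e^(-9s)/s

Final answer: 5·e^(-9s)/s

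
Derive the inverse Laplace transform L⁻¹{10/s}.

L⁻¹{c/s} = c, so L⁻¹{10/s} = 10

Final answer: 10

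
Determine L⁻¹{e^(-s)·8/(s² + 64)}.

L⁻¹{8/(s² + 64)} = sin(8t). By the time shift theorem, L⁻¹{e^(-as)F(s)} = u(t-a)f(t-a) with a=1, so L⁻¹{e^(-s)·8/(s² + 64)} = u(t-1)·sin(8(t-1))

Final answer: u(t-1)·sin(8(t-1))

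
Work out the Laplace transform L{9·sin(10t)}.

L{sin(ωt)} = ω/(s² + ω²), so L{sin(10t)} = 10/(s² + 100). Then L{9·sin(10t)} = 9·10/(s² + 100) = 90/(s² + 100)

Final answer: 90/(s² + 100)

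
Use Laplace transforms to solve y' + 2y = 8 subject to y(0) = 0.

sY + 2Y = 8/s. Y = 8/(s(s+2)). Partial fractions: Y = 4/s - 4/(s+2)

Final answer: y(t) = 4(1 - e^(-2t))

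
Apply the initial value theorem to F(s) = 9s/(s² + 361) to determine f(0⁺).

f(0⁺) = lim_{s→∞} s·9s/(s² + 361) = lim_{s→∞} 9s²/(s² + 361) = 9

Final answer: 9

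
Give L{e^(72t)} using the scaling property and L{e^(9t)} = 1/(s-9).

Using L{f(at)} = (1/a)F(s/a) with a=8 and f(t) = e^(9t): L{e^(72t)} = (1/8) · 1/((s/8)-9) = (1/8) · 8/(s-72) = 1/(s-72)

Final answer: 1/(s-72)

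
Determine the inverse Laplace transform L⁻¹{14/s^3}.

L⁻¹{n!/s^(n+1)} = t^n with n=2. So L⁻¹{2/s^3} = t^2, and L⁻¹{14/s^3} = (14/2)·t^2 = 7·t^2

Final answer: 7·t^2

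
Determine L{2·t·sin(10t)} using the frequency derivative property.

L{sin(10t)} = 10/(s² + 100). By L{t·f(t)} = -F'(s): -d/ds[10/(s² + 100)] = -(10)·(-2s)/(s² + 100)² = 20s/(s² + 100)². Then L{2·t·sin(10t)} = 2·20s/(s² + 100)² = 40s/(s² + 100)²

Final answer: 40s/(s² + 100)²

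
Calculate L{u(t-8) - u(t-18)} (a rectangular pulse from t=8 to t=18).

L{u(t-a)} = e^(-as)/s. L{u(t-8) - u(t-18)} = (e^(-8s) - e^(-18s))/s

Final answer: (e^(-8s) - e^(-18s))/s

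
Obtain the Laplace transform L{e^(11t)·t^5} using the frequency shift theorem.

L{e^(at)·t^n} = n!/(s-a)^(n+1), so L{e^(11t)·t^5} = 120/(s-11)^6

Final answer: 120/(s-11)^6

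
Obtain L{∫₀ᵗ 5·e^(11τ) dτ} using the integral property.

L{∫₀ᵗ f(τ)dτ} = F(s)/s with F(s) = 5/(s-11), so L{∫₀ᵗ 5·e^(11τ) dτ} = 5/(s(s-11))

Final answer: 5/(s(s-11))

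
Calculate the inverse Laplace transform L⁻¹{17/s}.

L⁻¹{c/s} = c, so L⁻¹{17/s} = 17

Final answer: 17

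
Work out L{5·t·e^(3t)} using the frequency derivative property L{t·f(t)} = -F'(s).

L{e^(3t)} = 1/(s-3). By frequency derivative: L{t·e^(3t)} = -d/ds[1/(s-3)] = -(-1)/(s-3)² = 1/(s-3)². Then L{5·t·e^(3t)} = 5·1/(s-3)² = 5/(s-3)²

Final answer: 5/(s-3)²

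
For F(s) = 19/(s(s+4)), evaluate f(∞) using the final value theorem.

f(∞) = lim_{s→0} s·19/(s(s+4)) = lim_{s→0} 19/(s+4) = 19/4 = 19/4

Final answer: 19/4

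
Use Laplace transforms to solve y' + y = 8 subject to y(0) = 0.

sY + Y = 8/s. Y = 8/(s(s+1)). Partial fractions: Y = 8/s - 8/(s+1)

Final answer: y(t) = 8(1 - e^(-t))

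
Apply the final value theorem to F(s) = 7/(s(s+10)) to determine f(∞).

f(∞) = lim_{s→0} s·7/(s(s+10)) = lim_{s→0} 7/(s+10) = 7/10 = 7/10

Final answer: 7/10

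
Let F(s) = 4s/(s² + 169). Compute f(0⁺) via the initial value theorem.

f(0⁺) = lim_{s→∞} s·4s/(s² + 169) = lim_{s→∞} 4s²/(s² + 169) = 4

Final answer: 4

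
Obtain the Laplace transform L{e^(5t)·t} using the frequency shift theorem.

L{e^(at)·t^n} = n!/(s-a)^(n+1), so L{e^(5t)·t} = 1/(s-5)^2

Final answer: 1/(s-5)^2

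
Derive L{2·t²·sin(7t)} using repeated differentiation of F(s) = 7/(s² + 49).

F(s) = 7/(s² + 49). F'(s) = -14s/(s² + 49)². F''(s) = -14(49 - 3s²)/(s² + 49)³ = (42s² - 686)/(s² + 49)³. So L{t²·sin(7t)} = (-1)² F''(s) = (42s² - 686)/(s² + 49)³. Then L{2·t²·sin(7t)} = 2·(42s² - 686)/(s² + 49)³ = (84s² - 1372)/(s² + 49)³

Final answer: (84s² - 1372)/(s² + 49)³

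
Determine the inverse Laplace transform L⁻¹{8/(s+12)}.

L⁻¹{1/(s-a)} = e^(at), so L⁻¹{1/(s+12)} = e^(-12t), and L⁻¹{8/(s+12)} = 8·e^(-12t)

Final answer: 8·e^(-12t)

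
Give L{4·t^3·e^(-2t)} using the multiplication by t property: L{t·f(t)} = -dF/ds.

Using L{t^n·e^(at)} = n!/(s-a)^(n+1), L{t^3·e^(-2t)} = 6/(s+2)^4, so L{4·t^3·e^(-2t)} = 4·6/(s+2)^4 = 24/(s+2)^4

Final answer: 24/(s+2)^4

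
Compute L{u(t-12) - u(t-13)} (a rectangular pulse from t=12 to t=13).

L{u(t-a)} = e^(-as)/s. L{u(t-12) - u(t-13)} = (e^(-12s) - e^(-13s))/s

Final answer: (e^(-12s) - e^(-13s))/s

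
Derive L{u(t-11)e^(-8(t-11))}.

u(t-a)f(t-a) with f(t)=e^(-8t). L{e^(-8t)} = 1/(s+8). By time shift: e^(-11s)/(s+8)

Final answer: e^(-11s)/(s+8)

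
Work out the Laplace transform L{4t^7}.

L{4t^7} = 4 · L{t^7} = 4 · 5040/s^8 = 20160/s^8

Final answer: 20160/s^8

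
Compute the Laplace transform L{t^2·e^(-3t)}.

L{t^n·e^(at)} = n!/(s-a)^(n+1), so L{t^2·e^(-3t)} = 2/(s+3)^3

Final answer: 2/(s+3)^3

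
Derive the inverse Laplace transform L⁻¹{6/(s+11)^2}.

L⁻¹{n!/(s-a)^(n+1)} = t^n·e^(at) with n=1, a=-11. So L⁻¹{1/(s+11)^2} = t·e^(-11t), and L⁻¹{6/(s+11)^2} = (6/1)·t·e^(-11t) = 6·t·e^(-11t)

Final answer: 6·t·e^(-11t)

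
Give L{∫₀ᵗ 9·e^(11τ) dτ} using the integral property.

L{∫₀ᵗ f(τ)dτ} = F(s)/s with F(s) = 9/(s-11), so L{∫₀ᵗ 9·e^(11τ) dτ} = 9/(s(s-11))

Final answer: 9/(s(s-11))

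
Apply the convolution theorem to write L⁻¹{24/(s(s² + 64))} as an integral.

24/(s(s² + 64)) = (1/s)·(24/(s² + 64)) = L{1}·L{3·sin(8t)}. So f(t) = 1*(3·sin(8t)) = ∫₀ᵗ 3·sin(8τ) dτ

Final answer: ∫₀ᵗ 3·sin(8τ) dτ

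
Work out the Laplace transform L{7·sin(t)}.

L{sin(ωt)} = ω/(s² + ω²), so L{sin(t)} = 1/(s² + 1). Then L{7·sin(t)} = 7·1/(s² + 1) = 7/(s² + 1)

Final answer: 7/(s² + 1)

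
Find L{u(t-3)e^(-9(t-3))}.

u(t-a)f(t-a) with f(t)=e^(-9t). L{e^(-9t)} = 1/(s+9). By time shift: e^(-3s)/(s+9)

Final answer: e^(-3s)/(s+9)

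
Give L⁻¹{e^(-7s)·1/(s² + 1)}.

L⁻¹{1/(s² + 1)} = sin(t). By the time shift theorem, L⁻¹{e^(-as)F(s)} = u(t-a)f(t-a) with a=7, so L⁻¹{e^(-7s)·1/(s² + 1)} = u(t-7)·sin((t-7))

Final answer: u(t-7)·sin((t-7))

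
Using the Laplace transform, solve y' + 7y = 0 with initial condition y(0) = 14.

L{y'} + 7L{y} = 0. sY - 14 + 7Y = 0. Y(s+7) = 14. Y = 14/(s+7)

Final answer: y(t) = 14e^(-7t)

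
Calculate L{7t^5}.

L{t^n} = n!/s^(n+1). So L{7t^5} = 7·5!/s^6 = 840/s^6

Final answer: 840/s^6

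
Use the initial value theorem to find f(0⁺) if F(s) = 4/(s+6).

f(0⁺) = lim_{s→∞} s·4/(s+6) = lim_{s→∞} 4s/(s+6) = 4

Final answer: 4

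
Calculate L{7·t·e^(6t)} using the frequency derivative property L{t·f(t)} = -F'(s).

L{e^(6t)} = 1/(s-6). By frequency derivative: L{t·e^(6t)} = -d/ds[1/(s-6)] = -(-1)/(s-6)² = 1/(s-6)². Then L{7·t·e^(6t)} = 7·1/(s-6)² = 7/(s-6)²

Final answer: 7/(s-6)²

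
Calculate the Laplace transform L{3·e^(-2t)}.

L{e^(at)} = 1/(s-a), so L{e^(-2t)} = 1/(s+2). Then L{3·e^(-2t)} = 3/(s+2)

Final answer: 3/(s+2)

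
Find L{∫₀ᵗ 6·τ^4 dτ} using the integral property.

L{∫₀ᵗ f(τ)dτ} = F(s)/s with f(t) = 6t^4. F(s) = 144/s^5, so L{∫₀ᵗ 6·τ^4 dτ} = (144/s^5)/s = 144/s^6. (Check: ∫₀ᵗ 6·τ^4 dτ = 6t^5/5.)

Final answer: 144/s^6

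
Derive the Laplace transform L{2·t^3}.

L{t^n} = n!/s^(n+1), so L{t^3} = 6/s^4. Then L{2·t^3} = 2·6/s^4 = 12/s^4

Final answer: 12/s^4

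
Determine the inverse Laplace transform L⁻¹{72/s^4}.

L⁻¹{n!/s^(n+1)} = t^n with n=3. So L⁻¹{6/s^4} = t^3, and L⁻¹{72/s^4} = (72/6)·t^3 = 12·t^3

Final answer: 12·t^3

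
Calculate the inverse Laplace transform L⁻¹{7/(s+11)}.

L⁻¹{1/(s-a)} = e^(at), so L⁻¹{1/(s+11)} = e^(-11t), and L⁻¹{7/(s+11)} = 7·e^(-11t)

Final answer: 7·e^(-11t)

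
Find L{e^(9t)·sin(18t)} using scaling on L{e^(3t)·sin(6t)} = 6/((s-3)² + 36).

Scaling with a=3: L{e^(9t)·sin(18t)} = (1/3) · 6/((s/3-3)² + 36). Simplifying: 18/((s-9)² + 324)

Final answer: 18/((s-9)² + 324)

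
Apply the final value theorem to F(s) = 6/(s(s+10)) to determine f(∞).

f(∞) = lim_{s→0} s·6/(s(s+10)) = lim_{s→0} 6/(s+10) = 6/10 = 3/5

Final answer: 3/5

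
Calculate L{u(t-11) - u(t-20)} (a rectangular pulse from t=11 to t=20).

L{u(t-a)} = e^(-as)/s. L{u(t-11) - u(t-20)} = (e^(-11s) - e^(-20s))/s

Final answer: (e^(-11s) - e^(-20s))/s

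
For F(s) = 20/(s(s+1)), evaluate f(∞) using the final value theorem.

f(∞) = lim_{s→0} s·20/(s(s+1)) = lim_{s→0} 20/(s+1) = 20/1 = 20

Final answer: 20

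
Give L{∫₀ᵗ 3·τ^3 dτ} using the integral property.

L{∫₀ᵗ f(τ)dτ} = F(s)/s with f(t) = 3t^3. F(s) = 18/s^4, so L{∫₀ᵗ 3·τ^3 dτ} = (18/s^4)/s = 18/s^5. (Check: ∫₀ᵗ 3·τ^3 dτ = 3t^4/4.)

Final answer: 18/s^5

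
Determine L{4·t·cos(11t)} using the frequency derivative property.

L{cos(11t)} = s/(s² + 121). Derivative: d/ds[s/(s² + 121)] = [(s² + 121) - s·2s]/(s² + 121)² = (121 - s²)/(s² + 121)². So L{t·cos(11t)} = -F'(s) = (s² - 121)/(s² + 121)². Then L{4·t·cos(11t)} = 4·(s² - 121)/(s² + 121)²

Final answer: 4·(s² - 121)/(s² + 121)²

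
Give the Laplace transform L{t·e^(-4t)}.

L{t^n·e^(at)} = n!/(s-a)^(n+1), so L{t·e^(-4t)} = 1/(s+4)^2

Final answer: 1/(s+4)^2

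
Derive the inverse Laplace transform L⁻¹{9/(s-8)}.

L⁻¹{1/(s-a)} = e^(at), so L⁻¹{1/(s-8)} = e^(8t), and L⁻¹{9/(s-8)} = 9·e^(8t)

Final answer: 9·e^(8t)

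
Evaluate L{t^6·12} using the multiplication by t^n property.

L{12} = 12/s. d^1/ds^1[1/s] = -1/s². d^2/ds^2[1/s] = 2/s^3. d^3/ds^3[1/s] = -6/s^4. d^4/ds^4[1/s] = 24/s^5. d^5/ds^5[1/s] = -120/s^6. d^6/ds^6[1/s] = 720/s^7. So L{t^6} = (-1)^{6}·720/s^7 = 720/s^7. Then L{t^6·12} = 12·720/s^7 = 8640/s^7

Final answer: 8640/s^7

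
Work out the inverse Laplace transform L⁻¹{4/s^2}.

L⁻¹{n!/s^(n+1)} = t^n with n=1. So L⁻¹{1/s^2} = t, and L⁻¹{4/s^2} = (4/1)·t = 4·t

Final answer: 4·t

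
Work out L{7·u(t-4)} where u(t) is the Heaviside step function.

L{u(t-a)} = e^(-as)/s. Here a=4, so L{u(t-4)} = e^(-4s)/s, and L{7·u(t-4)} = 7·e^(-4s)/s

Final answer: 7·e^(-4s)/s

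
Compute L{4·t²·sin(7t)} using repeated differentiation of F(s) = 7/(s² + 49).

F(s) = 7/(s² + 49). F'(s) = -14s/(s² + 49)². F''(s) = -14(49 - 3s²)/(s² + 49)³ = (42s² - 686)/(s² + 49)³. So L{t²·sin(7t)} = (-1)² F''(s) = (42s² - 686)/(s² + 49)³. Then L{4·t²·sin(7t)} = 4·(42s² - 686)/(s² + 49)³ = (168s² - 2744)/(s² + 49)³

Final answer: (168s² - 2744)/(s² + 49)³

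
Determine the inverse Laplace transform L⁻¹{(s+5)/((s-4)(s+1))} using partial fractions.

Using partial fractions, f(t) = (9e^(4t) - 4e^(-t))/5

Final answer: (9e^(4t) - 4e^(-t))/5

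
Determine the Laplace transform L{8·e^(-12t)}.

L{e^(at)} = 1/(s-a), so L{e^(-12t)} = 1/(s+12). Then L{8·e^(-12t)} = 8/(s+12)

Final answer: 8/(s+12)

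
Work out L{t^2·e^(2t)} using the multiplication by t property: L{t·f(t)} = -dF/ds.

Using L{t^n·e^(at)} = n!/(s-a)^(n+1), L{t^2·e^(2t)} = 2/(s-2)^3

Final answer: 2/(s-2)^3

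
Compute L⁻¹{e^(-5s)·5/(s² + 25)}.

L⁻¹{5/(s² + 25)} = sin(5t). By the time shift theorem, L⁻¹{e^(-as)F(s)} = u(t-a)f(t-a) with a=5, so L⁻¹{e^(-5s)·5/(s² + 25)} = u(t-5)·sin(5(t-5))

Final answer: u(t-5)·sin(5(t-5))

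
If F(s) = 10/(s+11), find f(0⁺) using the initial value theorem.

f(0⁺) = lim_{s→∞} s·10/(s+11) = lim_{s→∞} 10s/(s+11) = 10

Final answer: 10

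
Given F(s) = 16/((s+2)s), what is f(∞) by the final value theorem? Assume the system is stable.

f(∞) = lim_{s→0} sF(s) = lim_{s→0} 16/(s+2) = 8

Final answer: 8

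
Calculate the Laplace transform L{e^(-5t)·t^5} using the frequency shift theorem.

L{e^(at)·t^n} = n!/(s-a)^(n+1), so L{e^(-5t)·t^5} = 120/(s+5)^6

Final answer: 120/(s+5)^6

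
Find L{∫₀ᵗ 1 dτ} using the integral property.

L{∫₀ᵗ f(τ)dτ} = F(s)/s with f(t) = 1. F(s) = 1/s, so L{∫₀ᵗ 1 dτ} = (1/s)/s = 1/s². (Check: ∫₀ᵗ 1 dτ = t.)

Final answer: 1/s²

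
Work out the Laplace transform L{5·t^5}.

L{t^n} = n!/s^(n+1), so L{t^5} = 120/s^6. Then L{5·t^5} = 5·120/s^6 = 600/s^6

Final answer: 600/s^6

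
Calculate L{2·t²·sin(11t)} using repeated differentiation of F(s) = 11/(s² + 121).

F(s) = 11/(s² + 121). F'(s) = -22s/(s² + 121)². F''(s) = -22(121 - 3s²)/(s² + 121)³ = (66s² - 2662)/(s² + 121)³. So L{t²·sin(11t)} = (-1)² F''(s) = (66s² - 2662)/(s² + 121)³. Then L{2·t²·sin(11t)} = 2·(66s² - 2662)/(s² + 121)³ = (132s² - 5324)/(s² + 121)³

Final answer: (132s² - 5324)/(s² + 121)³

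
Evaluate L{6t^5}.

L{t^n} = n!/s^(n+1). So L{6t^5} = 6·5!/s^6 = 720/s^6

Final answer: 720/s^6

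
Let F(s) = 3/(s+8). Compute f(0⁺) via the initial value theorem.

f(0⁺) = lim_{s→∞} s·3/(s+8) = lim_{s→∞} 3s/(s+8) = 3

Final answer: 3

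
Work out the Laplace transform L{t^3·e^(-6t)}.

L{t^n·e^(at)} = n!/(s-a)^(n+1), so L{t^3·e^(-6t)} = 6/(s+6)^4

Final answer: 6/(s+6)^4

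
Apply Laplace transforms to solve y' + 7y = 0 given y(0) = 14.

L{y'} + 7L{y} = 0. sY - 14 + 7Y = 0. Y(s+7) = 14. Y = 14/(s+7)

Final answer: y(t) = 14e^(-7t)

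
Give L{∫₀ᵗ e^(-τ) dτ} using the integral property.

L{∫₀ᵗ f(τ)dτ} = F(s)/s with F(s) = 1/(s+1), so L{∫₀ᵗ e^(-τ) dτ} = 1/(s(s+1))

Final answer: 1/(s(s+1))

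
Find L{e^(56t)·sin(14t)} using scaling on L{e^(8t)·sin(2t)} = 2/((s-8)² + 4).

Scaling with a=7: L{e^(56t)·sin(14t)} = (1/7) · 2/((s/7-8)² + 4). Simplifying: 14/((s-56)² + 196)

Final answer: 14/((s-56)² + 196)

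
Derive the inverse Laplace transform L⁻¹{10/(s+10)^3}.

L⁻¹{n!/(s-a)^(n+1)} = t^n·e^(at) with n=2, a=-10. So L⁻¹{2/(s+10)^3} = t^2·e^(-10t), and L⁻¹{10/(s+10)^3} = (10/2)·t^2·e^(-10t) = 5·t^2·e^(-10t)

Final answer: 5·t^2·e^(-10t)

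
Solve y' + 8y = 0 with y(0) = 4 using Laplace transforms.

L{y'} + 8L{y} = 0. sY - 4 + 8Y = 0. Y(s+8) = 4. Y = 4/(s+8)

Final answer: y(t) = 4e^(-8t)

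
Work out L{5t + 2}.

L{5t + 2} = 5·L{t} + 2·L{1} = 5/s² + 2/s

Final answer: 5/s² + 2/s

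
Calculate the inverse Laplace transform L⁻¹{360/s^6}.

L⁻¹{n!/s^(n+1)} = t^n with n=5. So L⁻¹{120/s^6} = t^5, and L⁻¹{360/s^6} = (360/120)·t^5 = 3·t^5

Final answer: 3·t^5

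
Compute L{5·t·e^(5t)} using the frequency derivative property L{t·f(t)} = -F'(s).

L{e^(5t)} = 1/(s-5). By frequency derivative: L{t·e^(5t)} = -d/ds[1/(s-5)] = -(-1)/(s-5)² = 1/(s-5)². Then L{5·t·e^(5t)} = 5·1/(s-5)² = 5/(s-5)²

Final answer: 5/(s-5)²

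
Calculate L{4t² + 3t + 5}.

L{4t² + 3t + 5} = 4·2/s³ + 3/s² + 5/s = 8/s³ + 3/s² + 5/s

Final answer: 8/s³ + 3/s² + 5/s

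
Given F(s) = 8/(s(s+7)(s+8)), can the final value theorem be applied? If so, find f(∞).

Poles of sF(s) = 8/((s+7)(s+8)) are at s = -7 and s = -8, both in the left half-plane. Theorem applies. f(∞) = lim_{s→0} sF(s) = 8/(7·8) = 1/7

Final answer: 1/7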